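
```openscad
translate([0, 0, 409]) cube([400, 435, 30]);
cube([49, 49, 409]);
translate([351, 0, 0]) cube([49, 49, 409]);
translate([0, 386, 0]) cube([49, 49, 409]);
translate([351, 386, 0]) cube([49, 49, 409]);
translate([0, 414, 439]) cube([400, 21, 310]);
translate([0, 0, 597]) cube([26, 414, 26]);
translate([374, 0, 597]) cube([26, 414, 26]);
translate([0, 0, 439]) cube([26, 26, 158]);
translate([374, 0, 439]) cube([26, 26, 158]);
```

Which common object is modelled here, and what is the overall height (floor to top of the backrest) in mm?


A chair. The overall height is 749 mm.

A slab on four corner posts with a tall panel at the back — a chair. The seat slab sits at z = 409 with thickness 30, and the 310 mm backrest starts at the seat top, so the overall height is 409 + 30 + 310 = 749 mm.


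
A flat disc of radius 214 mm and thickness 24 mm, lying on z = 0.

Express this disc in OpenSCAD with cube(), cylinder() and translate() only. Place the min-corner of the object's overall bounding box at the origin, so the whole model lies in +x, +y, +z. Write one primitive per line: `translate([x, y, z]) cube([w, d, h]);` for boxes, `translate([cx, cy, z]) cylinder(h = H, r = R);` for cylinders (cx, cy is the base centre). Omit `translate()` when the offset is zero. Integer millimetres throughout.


translate([214, 214, 0]) cylinder(h = 24, r = 214);


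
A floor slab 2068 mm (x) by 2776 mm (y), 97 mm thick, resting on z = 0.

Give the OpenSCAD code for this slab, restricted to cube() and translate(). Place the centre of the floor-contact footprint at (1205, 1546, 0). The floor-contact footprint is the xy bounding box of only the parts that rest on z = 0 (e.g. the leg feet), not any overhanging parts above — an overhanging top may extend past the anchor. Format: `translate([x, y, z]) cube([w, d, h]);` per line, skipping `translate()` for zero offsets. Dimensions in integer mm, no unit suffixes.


translate([171, 158, 0]) cube([2068, 2776, 97]);


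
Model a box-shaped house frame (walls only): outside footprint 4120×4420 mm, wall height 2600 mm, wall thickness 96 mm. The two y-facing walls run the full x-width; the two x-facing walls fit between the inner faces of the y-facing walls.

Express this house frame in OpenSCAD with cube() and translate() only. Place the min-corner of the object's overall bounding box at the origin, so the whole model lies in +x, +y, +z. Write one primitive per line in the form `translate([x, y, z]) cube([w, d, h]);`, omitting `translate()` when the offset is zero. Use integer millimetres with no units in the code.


cube([4120, 96, 2600]);
translate([0, 4324, 0]) cube([4120, 96, 2600]);
translate([0, 96, 0]) cube([96, 4228, 2600]);
translate([4024, 96, 0]) cube([96, 4228, 2600]);


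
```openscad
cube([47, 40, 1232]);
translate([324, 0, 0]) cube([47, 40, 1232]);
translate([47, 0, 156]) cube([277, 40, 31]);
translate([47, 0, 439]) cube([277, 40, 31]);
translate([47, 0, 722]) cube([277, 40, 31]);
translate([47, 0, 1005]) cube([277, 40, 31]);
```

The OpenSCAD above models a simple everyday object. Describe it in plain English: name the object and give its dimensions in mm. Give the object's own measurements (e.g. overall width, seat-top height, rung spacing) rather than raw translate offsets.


A straight ladder. Two 47×40 mm vertical rails, 1232 mm tall, stand 371 mm apart (outside-to-outside) with their front faces coplanar on the −y side. 4 rungs, each 40 mm deep and 31 mm tall, span between the inner faces of the rails, front faces flush with the rails. The lowest rung's underside is at z = 156 mm and rungs are spaced 283 mm apart (underside to underside).


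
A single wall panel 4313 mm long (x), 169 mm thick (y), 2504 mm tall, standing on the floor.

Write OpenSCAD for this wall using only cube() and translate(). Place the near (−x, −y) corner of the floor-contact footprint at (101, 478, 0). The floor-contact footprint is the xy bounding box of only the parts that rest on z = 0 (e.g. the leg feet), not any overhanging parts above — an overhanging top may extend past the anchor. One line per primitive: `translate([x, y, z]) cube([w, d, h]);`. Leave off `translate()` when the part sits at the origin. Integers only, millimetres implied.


translate([101, 478, 0]) cube([4313, 169, 2504]);


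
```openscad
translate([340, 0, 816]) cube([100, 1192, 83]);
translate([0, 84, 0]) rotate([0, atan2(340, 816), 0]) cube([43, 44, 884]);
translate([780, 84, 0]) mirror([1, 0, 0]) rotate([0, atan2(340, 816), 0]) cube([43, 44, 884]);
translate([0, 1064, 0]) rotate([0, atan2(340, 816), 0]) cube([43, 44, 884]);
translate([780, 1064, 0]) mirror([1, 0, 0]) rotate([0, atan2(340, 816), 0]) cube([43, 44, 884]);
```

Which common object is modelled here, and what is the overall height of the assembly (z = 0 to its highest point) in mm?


A sawhorse. The overall height is 899 mm.

A beam across two mirrored pairs of raked legs — a sawhorse. The beam's underside is at z = 816 (matching the legs' vertical rise in atan2(340, 816)) and the beam is 83 mm tall, so its top is at 816 + 83 = 899 mm. The raked legs top out at the beam's underside, so that is the highest point.


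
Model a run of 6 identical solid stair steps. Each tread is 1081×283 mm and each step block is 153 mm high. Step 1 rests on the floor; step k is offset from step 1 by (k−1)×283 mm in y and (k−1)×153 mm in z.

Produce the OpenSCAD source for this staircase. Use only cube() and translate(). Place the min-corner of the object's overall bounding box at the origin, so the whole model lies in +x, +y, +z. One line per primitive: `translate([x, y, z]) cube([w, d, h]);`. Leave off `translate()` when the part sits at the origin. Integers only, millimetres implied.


cube([1081, 283, 153]);
translate([0, 283, 153]) cube([1081, 283, 153]);
translate([0, 566, 306]) cube([1081, 283, 153]);
translate([0, 849, 459]) cube([1081, 283, 153]);
translate([0, 1132, 612]) cube([1081, 283, 153]);
translate([0, 1415, 765]) cube([1081, 283, 153]);


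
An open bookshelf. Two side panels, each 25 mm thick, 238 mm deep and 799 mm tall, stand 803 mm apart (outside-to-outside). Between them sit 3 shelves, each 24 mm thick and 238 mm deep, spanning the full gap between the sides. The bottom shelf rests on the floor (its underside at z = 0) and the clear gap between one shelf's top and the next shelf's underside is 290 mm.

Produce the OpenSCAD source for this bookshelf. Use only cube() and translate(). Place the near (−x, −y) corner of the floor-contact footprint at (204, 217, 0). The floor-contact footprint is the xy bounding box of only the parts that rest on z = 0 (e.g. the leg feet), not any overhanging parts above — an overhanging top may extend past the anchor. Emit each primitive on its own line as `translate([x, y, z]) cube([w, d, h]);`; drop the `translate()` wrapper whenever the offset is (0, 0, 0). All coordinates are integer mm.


translate([204, 217, 0]) cube([25, 238, 799]);
translate([982, 217, 0]) cube([25, 238, 799]);
translate([229, 217, 0]) cube([753, 238, 24]);
translate([229, 217, 314]) cube([753, 238, 24]);
translate([229, 217, 628]) cube([753, 238, 24]);


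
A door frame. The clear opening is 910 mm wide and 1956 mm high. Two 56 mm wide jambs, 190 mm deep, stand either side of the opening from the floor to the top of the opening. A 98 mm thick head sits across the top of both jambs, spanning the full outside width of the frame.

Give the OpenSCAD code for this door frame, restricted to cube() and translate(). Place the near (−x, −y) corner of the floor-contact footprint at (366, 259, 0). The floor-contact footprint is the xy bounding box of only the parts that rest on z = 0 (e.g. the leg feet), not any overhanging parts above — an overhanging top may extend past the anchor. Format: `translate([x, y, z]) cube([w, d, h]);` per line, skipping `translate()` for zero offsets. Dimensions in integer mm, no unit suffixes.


translate([366, 259, 0]) cube([56, 190, 1956]);
translate([1332, 259, 0]) cube([56, 190, 1956]);
translate([366, 259, 1956]) cube([1022, 190, 98]);


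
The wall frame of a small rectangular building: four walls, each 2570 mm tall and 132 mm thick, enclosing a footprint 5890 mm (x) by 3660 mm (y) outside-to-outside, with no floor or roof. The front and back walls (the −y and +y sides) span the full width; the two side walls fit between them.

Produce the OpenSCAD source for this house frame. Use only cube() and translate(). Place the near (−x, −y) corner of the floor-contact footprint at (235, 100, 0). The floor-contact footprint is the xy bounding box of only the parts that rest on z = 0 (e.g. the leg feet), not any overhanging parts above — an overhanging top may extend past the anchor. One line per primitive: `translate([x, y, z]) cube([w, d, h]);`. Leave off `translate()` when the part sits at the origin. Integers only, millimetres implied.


translate([235, 100, 0]) cube([5890, 132, 2570]);
translate([235, 3628, 0]) cube([5890, 132, 2570]);
translate([235, 232, 0]) cube([132, 3396, 2570]);
translate([5993, 232, 0]) cube([132, 3396, 2570]);


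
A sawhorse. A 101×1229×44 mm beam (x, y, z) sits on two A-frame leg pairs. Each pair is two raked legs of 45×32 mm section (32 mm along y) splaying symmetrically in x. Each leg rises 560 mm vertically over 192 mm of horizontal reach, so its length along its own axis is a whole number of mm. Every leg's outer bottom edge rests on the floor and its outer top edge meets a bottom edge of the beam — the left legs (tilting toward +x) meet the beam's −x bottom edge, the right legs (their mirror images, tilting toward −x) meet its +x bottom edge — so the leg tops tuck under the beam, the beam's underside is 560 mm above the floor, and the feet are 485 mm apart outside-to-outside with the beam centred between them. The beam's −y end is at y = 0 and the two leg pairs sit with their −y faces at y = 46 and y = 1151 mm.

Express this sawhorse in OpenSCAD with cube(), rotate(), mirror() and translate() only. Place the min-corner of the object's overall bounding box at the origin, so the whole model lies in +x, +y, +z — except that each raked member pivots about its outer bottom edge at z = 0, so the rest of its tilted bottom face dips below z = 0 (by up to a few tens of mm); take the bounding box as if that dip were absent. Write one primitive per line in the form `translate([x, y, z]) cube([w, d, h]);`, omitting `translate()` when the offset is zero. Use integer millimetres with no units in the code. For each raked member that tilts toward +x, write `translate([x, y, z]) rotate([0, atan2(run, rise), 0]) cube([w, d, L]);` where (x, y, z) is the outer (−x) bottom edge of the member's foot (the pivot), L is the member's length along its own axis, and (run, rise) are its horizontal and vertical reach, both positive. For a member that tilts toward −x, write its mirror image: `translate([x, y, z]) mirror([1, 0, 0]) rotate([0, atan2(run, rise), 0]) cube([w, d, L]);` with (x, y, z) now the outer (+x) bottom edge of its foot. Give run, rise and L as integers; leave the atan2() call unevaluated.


translate([192, 0, 560]) cube([101, 1229, 44]);
translate([0, 46, 0]) rotate([0, atan2(192, 560), 0]) cube([45, 32, 592]);
translate([485, 46, 0]) mirror([1, 0, 0]) rotate([0, atan2(192, 560), 0]) cube([45, 32, 592]);
translate([0, 1151, 0]) rotate([0, atan2(192, 560), 0]) cube([45, 32, 592]);
translate([485, 1151, 0]) mirror([1, 0, 0]) rotate([0, atan2(192, 560), 0]) cube([45, 32, 592]);


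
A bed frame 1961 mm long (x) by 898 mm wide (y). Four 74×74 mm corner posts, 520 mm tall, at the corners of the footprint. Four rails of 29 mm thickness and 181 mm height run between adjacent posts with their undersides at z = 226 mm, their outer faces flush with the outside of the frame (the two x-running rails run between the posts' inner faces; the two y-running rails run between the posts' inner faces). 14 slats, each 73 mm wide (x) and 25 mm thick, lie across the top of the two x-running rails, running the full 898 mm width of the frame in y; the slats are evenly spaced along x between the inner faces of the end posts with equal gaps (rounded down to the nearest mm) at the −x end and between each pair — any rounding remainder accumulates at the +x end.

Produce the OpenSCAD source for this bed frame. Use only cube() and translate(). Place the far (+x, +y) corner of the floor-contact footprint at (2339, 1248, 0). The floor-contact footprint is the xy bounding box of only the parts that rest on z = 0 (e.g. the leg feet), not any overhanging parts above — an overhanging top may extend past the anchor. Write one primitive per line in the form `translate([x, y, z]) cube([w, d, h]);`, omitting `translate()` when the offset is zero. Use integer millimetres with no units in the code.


translate([378, 350, 0]) cube([74, 74, 520]);
translate([378, 1174, 0]) cube([74, 74, 520]);
translate([2265, 350, 0]) cube([74, 74, 520]);
translate([2265, 1174, 0]) cube([74, 74, 520]);
translate([452, 350, 226]) cube([1813, 29, 181]);
translate([452, 1219, 226]) cube([1813, 29, 181]);
translate([378, 424, 226]) cube([29, 750, 181]);
translate([2310, 424, 226]) cube([29, 750, 181]);
translate([504, 350, 407]) cube([73, 898, 25]);
translate([629, 350, 407]) cube([73, 898, 25]);
translate([754, 350, 407]) cube([73, 898, 25]);
translate([879, 350, 407]) cube([73, 898, 25]);
translate([1004, 350, 407]) cube([73, 898, 25]);
translate([1129, 350, 407]) cube([73, 898, 25]);
translate([1254, 350, 407]) cube([73, 898, 25]);
translate([1379, 350, 407]) cube([73, 898, 25]);
translate([1504, 350, 407]) cube([73, 898, 25]);
translate([1629, 350, 407]) cube([73, 898, 25]);
translate([1754, 350, 407]) cube([73, 898, 25]);
translate([1879, 350, 407]) cube([73, 898, 25]);
translate([2004, 350, 407]) cube([73, 898, 25]);
translate([2129, 350, 407]) cube([73, 898, 25]);


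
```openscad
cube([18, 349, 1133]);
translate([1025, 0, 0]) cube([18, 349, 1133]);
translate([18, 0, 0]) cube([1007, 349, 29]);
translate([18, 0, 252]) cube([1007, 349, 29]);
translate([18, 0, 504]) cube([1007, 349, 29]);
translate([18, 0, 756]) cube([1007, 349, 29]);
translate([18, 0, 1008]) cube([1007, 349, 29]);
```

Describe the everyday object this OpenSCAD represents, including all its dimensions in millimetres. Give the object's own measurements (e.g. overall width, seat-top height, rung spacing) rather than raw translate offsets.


An open bookshelf. Two side panels, each 18 mm thick, 349 mm deep and 1133 mm tall, stand 1043 mm apart (outside-to-outside). Between them sit 5 shelves, each 29 mm thick and 349 mm deep, spanning the full gap between the sides. The bottom shelf rests on the floor (its underside at z = 0) and the clear gap between one shelf's top and the next shelf's underside is 223 mm.


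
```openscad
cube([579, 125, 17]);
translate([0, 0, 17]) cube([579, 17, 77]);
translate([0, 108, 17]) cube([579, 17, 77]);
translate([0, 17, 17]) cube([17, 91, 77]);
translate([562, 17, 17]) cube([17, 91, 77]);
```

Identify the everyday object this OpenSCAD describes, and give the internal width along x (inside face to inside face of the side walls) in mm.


An open box. The internal width is 545 mm.

A 579×125 base slab with four walls standing on it — an open box. The base is 579 mm wide and the walls are 17 mm thick, so the internal width is 579 − 2 × 17 = 545 mm.


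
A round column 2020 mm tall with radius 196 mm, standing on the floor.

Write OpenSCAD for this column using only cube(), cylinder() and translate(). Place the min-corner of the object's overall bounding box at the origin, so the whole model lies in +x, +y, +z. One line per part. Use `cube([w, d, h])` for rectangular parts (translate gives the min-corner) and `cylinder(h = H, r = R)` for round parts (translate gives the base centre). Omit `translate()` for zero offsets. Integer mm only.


translate([196, 196, 0]) cylinder(h = 2020, r = 196);


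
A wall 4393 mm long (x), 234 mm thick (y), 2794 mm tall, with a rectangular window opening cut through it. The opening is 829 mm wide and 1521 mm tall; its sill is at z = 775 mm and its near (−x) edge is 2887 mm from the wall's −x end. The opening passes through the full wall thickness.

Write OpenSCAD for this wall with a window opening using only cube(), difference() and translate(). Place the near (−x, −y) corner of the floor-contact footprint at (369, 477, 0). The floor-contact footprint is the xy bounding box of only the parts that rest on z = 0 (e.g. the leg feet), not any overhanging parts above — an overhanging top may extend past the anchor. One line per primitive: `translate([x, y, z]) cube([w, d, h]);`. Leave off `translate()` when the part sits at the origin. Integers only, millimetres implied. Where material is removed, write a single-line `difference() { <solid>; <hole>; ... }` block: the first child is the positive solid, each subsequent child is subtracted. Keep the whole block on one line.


difference() { translate([369, 477, 0]) cube([4393, 234, 2794]); translate([3256, 477, 775]) cube([829, 234, 1521]); }


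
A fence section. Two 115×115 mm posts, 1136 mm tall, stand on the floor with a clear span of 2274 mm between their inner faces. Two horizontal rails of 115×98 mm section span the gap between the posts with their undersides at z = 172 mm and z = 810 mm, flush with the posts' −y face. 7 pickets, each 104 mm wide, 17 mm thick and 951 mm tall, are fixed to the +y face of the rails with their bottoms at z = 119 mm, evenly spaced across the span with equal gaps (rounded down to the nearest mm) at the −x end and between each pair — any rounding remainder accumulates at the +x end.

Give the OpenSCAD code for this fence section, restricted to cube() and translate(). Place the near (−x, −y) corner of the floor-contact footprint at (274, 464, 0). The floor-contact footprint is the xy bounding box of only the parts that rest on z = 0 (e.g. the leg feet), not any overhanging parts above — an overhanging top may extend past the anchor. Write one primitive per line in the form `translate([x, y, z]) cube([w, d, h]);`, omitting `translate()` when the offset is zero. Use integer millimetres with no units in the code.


translate([274, 464, 0]) cube([115, 115, 1136]);
translate([2663, 464, 0]) cube([115, 115, 1136]);
translate([389, 464, 172]) cube([2274, 115, 98]);
translate([389, 464, 810]) cube([2274, 115, 98]);
translate([582, 579, 119]) cube([104, 17, 951]);
translate([879, 579, 119]) cube([104, 17, 951]);
translate([1176, 579, 119]) cube([104, 17, 951]);
translate([1473, 579, 119]) cube([104, 17, 951]);
translate([1770, 579, 119]) cube([104, 17, 951]);
translate([2067, 579, 119]) cube([104, 17, 951]);
translate([2364, 579, 119]) cube([104, 17, 951]);


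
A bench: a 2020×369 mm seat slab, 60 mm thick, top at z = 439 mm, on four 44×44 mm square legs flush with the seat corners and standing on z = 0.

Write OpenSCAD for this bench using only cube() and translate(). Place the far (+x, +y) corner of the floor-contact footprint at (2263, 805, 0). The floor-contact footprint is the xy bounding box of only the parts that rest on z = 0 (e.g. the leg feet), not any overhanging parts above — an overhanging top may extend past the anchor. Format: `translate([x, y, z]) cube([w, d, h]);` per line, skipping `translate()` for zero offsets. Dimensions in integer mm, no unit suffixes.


translate([243, 436, 379]) cube([2020, 369, 60]);
translate([243, 436, 0]) cube([44, 44, 379]);
translate([243, 761, 0]) cube([44, 44, 379]);
translate([2219, 436, 0]) cube([44, 44, 379]);
translate([2219, 761, 0]) cube([44, 44, 379]);


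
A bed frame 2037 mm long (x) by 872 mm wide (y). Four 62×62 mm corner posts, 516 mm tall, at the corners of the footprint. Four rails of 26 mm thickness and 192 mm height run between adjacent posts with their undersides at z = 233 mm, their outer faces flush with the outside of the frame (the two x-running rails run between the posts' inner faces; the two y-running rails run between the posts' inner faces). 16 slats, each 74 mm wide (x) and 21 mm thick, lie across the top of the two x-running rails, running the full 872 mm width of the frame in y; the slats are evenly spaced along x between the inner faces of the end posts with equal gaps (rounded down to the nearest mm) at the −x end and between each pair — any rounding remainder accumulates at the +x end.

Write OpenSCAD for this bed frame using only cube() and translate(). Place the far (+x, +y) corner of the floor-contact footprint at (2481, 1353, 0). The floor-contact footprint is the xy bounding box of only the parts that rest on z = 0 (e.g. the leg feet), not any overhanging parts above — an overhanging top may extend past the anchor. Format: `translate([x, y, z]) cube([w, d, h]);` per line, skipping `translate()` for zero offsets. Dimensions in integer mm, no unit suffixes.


translate([444, 481, 0]) cube([62, 62, 516]);
translate([444, 1291, 0]) cube([62, 62, 516]);
translate([2419, 481, 0]) cube([62, 62, 516]);
translate([2419, 1291, 0]) cube([62, 62, 516]);
translate([506, 481, 233]) cube([1913, 26, 192]);
translate([506, 1327, 233]) cube([1913, 26, 192]);
translate([444, 543, 233]) cube([26, 748, 192]);
translate([2455, 543, 233]) cube([26, 748, 192]);
translate([548, 481, 425]) cube([74, 872, 21]);
translate([664, 481, 425]) cube([74, 872, 21]);
translate([780, 481, 425]) cube([74, 872, 21]);
translate([896, 481, 425]) cube([74, 872, 21]);
translate([1012, 481, 425]) cube([74, 872, 21]);
translate([1128, 481, 425]) cube([74, 872, 21]);
translate([1244, 481, 425]) cube([74, 872, 21]);
translate([1360, 481, 425]) cube([74, 872, 21]);
translate([1476, 481, 425]) cube([74, 872, 21]);
translate([1592, 481, 425]) cube([74, 872, 21]);
translate([1708, 481, 425]) cube([74, 872, 21]);
translate([1824, 481, 425]) cube([74, 872, 21]);
translate([1940, 481, 425]) cube([74, 872, 21]);
translate([2056, 481, 425]) cube([74, 872, 21]);
translate([2172, 481, 425]) cube([74, 872, 21]);
translate([2288, 481, 425]) cube([74, 872, 21]);


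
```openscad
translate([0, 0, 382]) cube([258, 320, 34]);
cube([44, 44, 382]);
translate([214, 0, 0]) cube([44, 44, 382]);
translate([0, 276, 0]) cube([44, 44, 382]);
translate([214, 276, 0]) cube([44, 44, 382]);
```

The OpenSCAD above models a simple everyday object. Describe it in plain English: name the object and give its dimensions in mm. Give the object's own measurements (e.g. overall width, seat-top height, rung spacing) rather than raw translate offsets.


A simple wooden stool: a rectangular seat 258 mm (x) by 320 mm (y), 34 mm thick, top face at z = 416 mm, on four square legs, each 44×44 mm in cross-section. The legs rest on z = 0, each flush with a corner of the seat.


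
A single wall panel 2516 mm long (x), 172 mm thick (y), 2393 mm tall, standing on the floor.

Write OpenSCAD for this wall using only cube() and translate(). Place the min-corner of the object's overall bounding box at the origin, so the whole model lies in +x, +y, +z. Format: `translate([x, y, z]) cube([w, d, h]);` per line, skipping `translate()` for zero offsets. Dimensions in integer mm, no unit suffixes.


cube([2516, 172, 2393]);


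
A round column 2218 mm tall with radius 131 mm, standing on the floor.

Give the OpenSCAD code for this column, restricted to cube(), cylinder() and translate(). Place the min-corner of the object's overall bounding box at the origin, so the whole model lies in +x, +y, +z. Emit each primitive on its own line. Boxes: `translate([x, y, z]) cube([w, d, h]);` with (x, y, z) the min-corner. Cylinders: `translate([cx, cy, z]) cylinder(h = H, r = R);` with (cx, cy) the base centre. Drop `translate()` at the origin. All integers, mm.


translate([131, 131, 0]) cylinder(h = 2218, r = 131);


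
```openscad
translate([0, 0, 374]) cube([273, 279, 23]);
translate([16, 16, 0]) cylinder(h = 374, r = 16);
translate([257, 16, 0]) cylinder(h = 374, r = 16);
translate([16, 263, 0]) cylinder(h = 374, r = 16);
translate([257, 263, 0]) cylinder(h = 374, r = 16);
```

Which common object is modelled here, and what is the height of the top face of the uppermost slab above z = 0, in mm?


A stool. The seat height is 397 mm.

A 273×279×23 slab at z = 374 on four corner cylinders — a stool. The seat top is 374 + 23 = 397 mm.


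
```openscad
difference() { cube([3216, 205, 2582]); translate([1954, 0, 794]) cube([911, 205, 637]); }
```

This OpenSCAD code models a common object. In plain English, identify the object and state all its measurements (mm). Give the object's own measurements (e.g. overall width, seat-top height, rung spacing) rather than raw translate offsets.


A wall 3216 mm long (x), 205 mm thick (y), 2582 mm tall, with a rectangular window opening cut through it. The opening is 911 mm wide and 637 mm tall; its sill is at z = 794 mm and its near (−x) edge is 1954 mm from the wall's −x end. The opening passes through the full wall thickness.


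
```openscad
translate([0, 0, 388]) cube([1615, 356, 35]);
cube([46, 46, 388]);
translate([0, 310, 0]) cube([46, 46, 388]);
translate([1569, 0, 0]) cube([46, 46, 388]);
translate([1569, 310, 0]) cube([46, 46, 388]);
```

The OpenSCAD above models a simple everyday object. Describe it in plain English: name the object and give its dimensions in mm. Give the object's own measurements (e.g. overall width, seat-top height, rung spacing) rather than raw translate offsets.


A bench: a 1615×356 mm seat slab, 35 mm thick, top at z = 423 mm, on four 46×46 mm square legs flush with the seat corners and standing on z = 0.


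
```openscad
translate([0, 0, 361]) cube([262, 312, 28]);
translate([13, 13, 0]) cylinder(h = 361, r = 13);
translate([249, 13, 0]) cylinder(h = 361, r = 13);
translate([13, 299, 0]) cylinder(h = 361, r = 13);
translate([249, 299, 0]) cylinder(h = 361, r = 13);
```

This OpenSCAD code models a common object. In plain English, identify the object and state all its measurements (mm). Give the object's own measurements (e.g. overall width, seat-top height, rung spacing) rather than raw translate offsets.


A simple wooden stool: a rectangular seat 262 mm (x) by 312 mm (y), 28 mm thick, top face at z = 389 mm, on four round legs, each 26 mm in diameter. The legs rest on z = 0, each leg's axis is inset half a diameter from the nearest pair of seat edges (so the leg's bounding box is flush with the corner).


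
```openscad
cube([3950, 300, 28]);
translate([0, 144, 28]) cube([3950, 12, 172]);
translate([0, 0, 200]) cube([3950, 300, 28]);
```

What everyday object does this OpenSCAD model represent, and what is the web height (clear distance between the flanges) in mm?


An I-beam. The web height is 172 mm.

Two wide flanges with a thin centred web — an I-beam. Overall 228 mm minus two 28 mm flanges gives a web of 228 − 2·28 = 172 mm.


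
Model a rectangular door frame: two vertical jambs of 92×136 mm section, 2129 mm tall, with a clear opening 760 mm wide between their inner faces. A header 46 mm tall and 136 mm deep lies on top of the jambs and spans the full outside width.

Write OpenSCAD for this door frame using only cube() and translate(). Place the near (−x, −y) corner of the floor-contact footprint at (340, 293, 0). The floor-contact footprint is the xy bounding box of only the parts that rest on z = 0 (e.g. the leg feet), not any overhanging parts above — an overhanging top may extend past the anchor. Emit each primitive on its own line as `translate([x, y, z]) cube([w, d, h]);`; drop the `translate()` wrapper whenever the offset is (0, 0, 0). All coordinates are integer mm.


translate([340, 293, 0]) cube([92, 136, 2129]);
translate([1192, 293, 0]) cube([92, 136, 2129]);
translate([340, 293, 2129]) cube([944, 136, 46]);


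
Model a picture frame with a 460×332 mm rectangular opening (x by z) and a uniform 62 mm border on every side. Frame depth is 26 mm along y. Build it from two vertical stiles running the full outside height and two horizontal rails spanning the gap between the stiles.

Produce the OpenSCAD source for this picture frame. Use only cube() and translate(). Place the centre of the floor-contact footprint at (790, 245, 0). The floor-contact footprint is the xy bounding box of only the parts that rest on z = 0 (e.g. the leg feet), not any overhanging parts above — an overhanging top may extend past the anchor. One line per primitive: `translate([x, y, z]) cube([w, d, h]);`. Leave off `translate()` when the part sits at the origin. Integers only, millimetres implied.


translate([498, 232, 0]) cube([62, 26, 456]);
translate([1020, 232, 0]) cube([62, 26, 456]);
translate([560, 232, 0]) cube([460, 26, 62]);
translate([560, 232, 394]) cube([460, 26, 62]);


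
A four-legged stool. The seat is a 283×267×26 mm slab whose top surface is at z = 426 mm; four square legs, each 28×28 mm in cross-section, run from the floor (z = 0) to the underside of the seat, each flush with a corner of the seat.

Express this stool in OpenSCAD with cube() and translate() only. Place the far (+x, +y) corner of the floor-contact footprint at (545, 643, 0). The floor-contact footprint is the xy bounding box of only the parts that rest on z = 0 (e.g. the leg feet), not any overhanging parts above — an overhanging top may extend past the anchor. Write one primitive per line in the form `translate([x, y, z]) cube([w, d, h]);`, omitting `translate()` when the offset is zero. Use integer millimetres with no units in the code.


translate([262, 376, 400]) cube([283, 267, 26]);
translate([262, 376, 0]) cube([28, 28, 400]);
translate([517, 376, 0]) cube([28, 28, 400]);
translate([262, 615, 0]) cube([28, 28, 400]);
translate([517, 615, 0]) cube([28, 28, 400]);


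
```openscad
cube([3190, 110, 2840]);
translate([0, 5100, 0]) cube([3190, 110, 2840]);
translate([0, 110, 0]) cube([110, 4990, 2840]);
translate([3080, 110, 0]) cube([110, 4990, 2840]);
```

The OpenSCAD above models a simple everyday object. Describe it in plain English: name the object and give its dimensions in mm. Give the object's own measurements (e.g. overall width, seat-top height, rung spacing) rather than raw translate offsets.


The wall frame of a small rectangular building: four walls, each 2840 mm tall and 110 mm thick, enclosing a footprint 3190 mm (x) by 5210 mm (y) outside-to-outside, with no floor or roof. The front and back walls (the −y and +y sides) span the full width; the two side walls fit between them.


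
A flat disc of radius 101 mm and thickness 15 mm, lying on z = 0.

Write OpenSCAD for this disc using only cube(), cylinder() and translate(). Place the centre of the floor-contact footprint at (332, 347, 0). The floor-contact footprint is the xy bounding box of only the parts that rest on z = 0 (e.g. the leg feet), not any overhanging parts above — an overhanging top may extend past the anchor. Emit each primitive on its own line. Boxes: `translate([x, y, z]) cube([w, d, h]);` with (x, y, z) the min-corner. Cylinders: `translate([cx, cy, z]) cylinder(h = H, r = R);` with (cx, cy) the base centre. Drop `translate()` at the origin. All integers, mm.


translate([332, 347, 0]) cylinder(h = 15, r = 101);


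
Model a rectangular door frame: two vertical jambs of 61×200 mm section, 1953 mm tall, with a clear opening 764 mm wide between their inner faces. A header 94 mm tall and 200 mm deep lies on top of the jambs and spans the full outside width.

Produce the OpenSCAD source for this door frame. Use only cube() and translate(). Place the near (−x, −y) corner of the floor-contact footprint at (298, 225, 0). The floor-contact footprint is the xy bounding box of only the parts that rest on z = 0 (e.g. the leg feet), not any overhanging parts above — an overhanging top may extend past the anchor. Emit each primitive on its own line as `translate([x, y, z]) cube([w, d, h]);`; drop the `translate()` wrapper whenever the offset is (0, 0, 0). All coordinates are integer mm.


translate([298, 225, 0]) cube([61, 200, 1953]);
translate([1123, 225, 0]) cube([61, 200, 1953]);
translate([298, 225, 1953]) cube([886, 200, 94]);


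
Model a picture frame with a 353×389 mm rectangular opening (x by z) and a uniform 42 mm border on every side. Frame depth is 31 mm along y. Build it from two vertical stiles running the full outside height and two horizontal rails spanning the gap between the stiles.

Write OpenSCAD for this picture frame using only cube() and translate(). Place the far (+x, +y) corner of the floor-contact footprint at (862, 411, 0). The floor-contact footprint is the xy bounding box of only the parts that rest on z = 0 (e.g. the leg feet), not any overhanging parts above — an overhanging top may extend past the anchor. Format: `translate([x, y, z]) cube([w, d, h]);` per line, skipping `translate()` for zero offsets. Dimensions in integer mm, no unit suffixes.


translate([425, 380, 0]) cube([42, 31, 473]);
translate([820, 380, 0]) cube([42, 31, 473]);
translate([467, 380, 0]) cube([353, 31, 42]);
translate([467, 380, 431]) cube([353, 31, 42]);


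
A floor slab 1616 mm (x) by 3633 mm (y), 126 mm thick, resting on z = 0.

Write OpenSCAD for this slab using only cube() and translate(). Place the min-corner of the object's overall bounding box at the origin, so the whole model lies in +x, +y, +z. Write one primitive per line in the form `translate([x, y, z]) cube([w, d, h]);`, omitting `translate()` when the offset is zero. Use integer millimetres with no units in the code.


cube([1616, 3633, 126]);


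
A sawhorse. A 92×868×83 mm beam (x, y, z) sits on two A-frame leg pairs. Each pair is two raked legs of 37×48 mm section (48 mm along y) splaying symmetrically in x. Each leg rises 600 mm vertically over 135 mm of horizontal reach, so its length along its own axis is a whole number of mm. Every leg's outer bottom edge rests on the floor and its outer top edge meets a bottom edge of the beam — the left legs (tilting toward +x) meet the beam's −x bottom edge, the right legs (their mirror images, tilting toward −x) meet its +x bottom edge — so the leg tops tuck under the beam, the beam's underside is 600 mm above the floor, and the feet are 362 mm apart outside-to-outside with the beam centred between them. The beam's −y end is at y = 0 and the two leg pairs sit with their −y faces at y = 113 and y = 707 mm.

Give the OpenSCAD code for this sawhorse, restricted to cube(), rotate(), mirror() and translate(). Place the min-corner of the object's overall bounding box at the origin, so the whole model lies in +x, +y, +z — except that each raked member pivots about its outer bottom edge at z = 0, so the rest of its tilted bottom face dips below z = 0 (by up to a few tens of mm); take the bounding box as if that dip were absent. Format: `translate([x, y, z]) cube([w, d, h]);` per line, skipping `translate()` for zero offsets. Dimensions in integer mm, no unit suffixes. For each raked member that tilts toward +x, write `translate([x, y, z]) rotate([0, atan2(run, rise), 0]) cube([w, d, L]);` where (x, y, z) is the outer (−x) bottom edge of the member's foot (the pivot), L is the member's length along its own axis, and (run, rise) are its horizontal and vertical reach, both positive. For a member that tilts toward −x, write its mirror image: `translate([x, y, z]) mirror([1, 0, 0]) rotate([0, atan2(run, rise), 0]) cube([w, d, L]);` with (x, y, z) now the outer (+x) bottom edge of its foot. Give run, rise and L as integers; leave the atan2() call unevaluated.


translate([135, 0, 600]) cube([92, 868, 83]);
translate([0, 113, 0]) rotate([0, atan2(135, 600), 0]) cube([37, 48, 615]);
translate([362, 113, 0]) mirror([1, 0, 0]) rotate([0, atan2(135, 600), 0]) cube([37, 48, 615]);
translate([0, 707, 0]) rotate([0, atan2(135, 600), 0]) cube([37, 48, 615]);
translate([362, 707, 0]) mirror([1, 0, 0]) rotate([0, atan2(135, 600), 0]) cube([37, 48, 615]);


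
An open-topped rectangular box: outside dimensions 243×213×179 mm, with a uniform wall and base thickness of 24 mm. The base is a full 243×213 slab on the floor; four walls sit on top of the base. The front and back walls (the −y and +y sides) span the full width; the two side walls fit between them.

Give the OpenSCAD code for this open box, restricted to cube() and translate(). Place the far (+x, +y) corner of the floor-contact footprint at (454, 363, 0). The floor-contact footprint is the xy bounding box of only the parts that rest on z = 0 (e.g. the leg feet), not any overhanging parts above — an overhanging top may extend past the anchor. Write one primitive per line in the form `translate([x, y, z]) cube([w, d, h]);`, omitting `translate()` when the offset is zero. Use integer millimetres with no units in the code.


translate([211, 150, 0]) cube([243, 213, 24]);
translate([211, 150, 24]) cube([243, 24, 155]);
translate([211, 339, 24]) cube([243, 24, 155]);
translate([211, 174, 24]) cube([24, 165, 155]);
translate([430, 174, 24]) cube([24, 165, 155]);


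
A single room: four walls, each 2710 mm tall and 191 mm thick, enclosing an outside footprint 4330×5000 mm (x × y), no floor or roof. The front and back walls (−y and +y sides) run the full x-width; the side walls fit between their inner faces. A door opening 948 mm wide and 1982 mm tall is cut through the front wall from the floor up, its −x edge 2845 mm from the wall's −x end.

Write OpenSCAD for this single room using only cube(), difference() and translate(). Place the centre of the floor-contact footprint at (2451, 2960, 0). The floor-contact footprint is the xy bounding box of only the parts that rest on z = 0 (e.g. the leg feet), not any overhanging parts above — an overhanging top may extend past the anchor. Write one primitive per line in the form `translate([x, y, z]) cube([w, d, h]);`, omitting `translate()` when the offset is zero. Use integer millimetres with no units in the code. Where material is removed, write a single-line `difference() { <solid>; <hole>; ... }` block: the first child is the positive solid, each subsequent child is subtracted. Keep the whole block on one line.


difference() { translate([286, 460, 0]) cube([4330, 191, 2710]); translate([3131, 460, 0]) cube([948, 191, 1982]); }
translate([286, 5269, 0]) cube([4330, 191, 2710]);
translate([286, 651, 0]) cube([191, 4618, 2710]);
translate([4425, 651, 0]) cube([191, 4618, 2710]);


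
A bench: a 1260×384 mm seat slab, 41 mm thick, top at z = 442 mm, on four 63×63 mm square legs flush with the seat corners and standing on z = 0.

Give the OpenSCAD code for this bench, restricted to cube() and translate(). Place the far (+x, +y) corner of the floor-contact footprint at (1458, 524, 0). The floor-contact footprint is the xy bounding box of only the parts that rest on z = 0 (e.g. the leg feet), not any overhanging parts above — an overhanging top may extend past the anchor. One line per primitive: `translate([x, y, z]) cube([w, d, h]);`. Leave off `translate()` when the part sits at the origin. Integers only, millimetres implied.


// leg_h = 442 − 41 = 401
translate([198, 140, 401]) cube([1260, 384, 41]);
translate([198, 140, 0]) cube([63, 63, 401]);
translate([198, 461, 0]) cube([63, 63, 401]);
translate([1395, 140, 0]) cube([63, 63, 401]);
translate([1395, 461, 0]) cube([63, 63, 401]);


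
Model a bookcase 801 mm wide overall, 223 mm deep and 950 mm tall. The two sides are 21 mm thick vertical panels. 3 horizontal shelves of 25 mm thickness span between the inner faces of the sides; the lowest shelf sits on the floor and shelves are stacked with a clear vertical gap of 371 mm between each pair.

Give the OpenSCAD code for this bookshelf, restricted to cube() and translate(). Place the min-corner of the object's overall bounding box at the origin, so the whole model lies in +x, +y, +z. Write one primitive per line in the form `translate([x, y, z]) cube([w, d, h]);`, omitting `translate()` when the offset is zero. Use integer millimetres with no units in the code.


cube([21, 223, 950]);
translate([780, 0, 0]) cube([21, 223, 950]);
translate([21, 0, 0]) cube([759, 223, 25]);
translate([21, 0, 396]) cube([759, 223, 25]);
translate([21, 0, 792]) cube([759, 223, 25]);


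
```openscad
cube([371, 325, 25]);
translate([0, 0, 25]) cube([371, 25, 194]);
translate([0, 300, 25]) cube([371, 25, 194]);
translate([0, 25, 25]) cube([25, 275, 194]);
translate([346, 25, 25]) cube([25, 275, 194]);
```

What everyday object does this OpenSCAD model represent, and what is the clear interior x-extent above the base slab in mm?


An open box. The internal width is 321 mm.

A 371×325 base slab with four walls standing on it — an open box. The base is 371 mm wide and the walls are 25 mm thick, so the internal width is 371 − 2 × 25 = 321 mm.
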